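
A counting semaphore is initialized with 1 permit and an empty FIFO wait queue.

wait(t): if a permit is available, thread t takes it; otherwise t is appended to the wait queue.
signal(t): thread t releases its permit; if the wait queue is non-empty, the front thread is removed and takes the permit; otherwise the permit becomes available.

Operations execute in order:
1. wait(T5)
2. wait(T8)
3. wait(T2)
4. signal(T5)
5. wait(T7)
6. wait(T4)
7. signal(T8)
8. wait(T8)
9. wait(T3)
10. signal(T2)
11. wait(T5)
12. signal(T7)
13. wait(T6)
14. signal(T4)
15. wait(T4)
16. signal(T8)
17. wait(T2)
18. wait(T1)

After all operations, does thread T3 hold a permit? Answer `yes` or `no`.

Step 1: wait(T5) -> count=0 queue=[] holders={T5}
Step 2: wait(T8) -> count=0 queue=[T8] holders={T5}
Step 3: wait(T2) -> count=0 queue=[T8,T2] holders={T5}
Step 4: signal(T5) -> count=0 queue=[T2] holders={T8}
Step 5: wait(T7) -> count=0 queue=[T2,T7] holders={T8}
Step 6: wait(T4) -> count=0 queue=[T2,T7,T4] holders={T8}
Step 7: signal(T8) -> count=0 queue=[T7,T4] holders={T2}
Step 8: wait(T8) -> count=0 queue=[T7,T4,T8] holders={T2}
Step 9: wait(T3) -> count=0 queue=[T7,T4,T8,T3] holders={T2}
Step 10: signal(T2) -> count=0 queue=[T4,T8,T3] holders={T7}
Step 11: wait(T5) -> count=0 queue=[T4,T8,T3,T5] holders={T7}
Step 12: signal(T7) -> count=0 queue=[T8,T3,T5] holders={T4}
Step 13: wait(T6) -> count=0 queue=[T8,T3,T5,T6] holders={T4}
Step 14: signal(T4) -> count=0 queue=[T3,T5,T6] holders={T8}
Step 15: wait(T4) -> count=0 queue=[T3,T5,T6,T4] holders={T8}
Step 16: signal(T8) -> count=0 queue=[T5,T6,T4] holders={T3}
Step 17: wait(T2) -> count=0 queue=[T5,T6,T4,T2] holders={T3}
Step 18: wait(T1) -> count=0 queue=[T5,T6,T4,T2,T1] holders={T3}
Final holders: {T3} -> T3 in holders

Answer: yes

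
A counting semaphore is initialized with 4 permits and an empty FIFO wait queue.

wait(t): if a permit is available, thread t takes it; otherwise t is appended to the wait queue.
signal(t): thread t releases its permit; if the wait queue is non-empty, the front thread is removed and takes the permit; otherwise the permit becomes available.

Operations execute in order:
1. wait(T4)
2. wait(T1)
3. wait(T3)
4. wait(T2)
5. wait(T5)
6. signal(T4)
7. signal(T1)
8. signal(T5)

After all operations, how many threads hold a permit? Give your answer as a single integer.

Step 1: wait(T4) -> count=3 queue=[] holders={T4}
Step 2: wait(T1) -> count=2 queue=[] holders={T1,T4}
Step 3: wait(T3) -> count=1 queue=[] holders={T1,T3,T4}
Step 4: wait(T2) -> count=0 queue=[] holders={T1,T2,T3,T4}
Step 5: wait(T5) -> count=0 queue=[T5] holders={T1,T2,T3,T4}
Step 6: signal(T4) -> count=0 queue=[] holders={T1,T2,T3,T5}
Step 7: signal(T1) -> count=1 queue=[] holders={T2,T3,T5}
Step 8: signal(T5) -> count=2 queue=[] holders={T2,T3}
Final holders: {T2,T3} -> 2 thread(s)

Answer: 2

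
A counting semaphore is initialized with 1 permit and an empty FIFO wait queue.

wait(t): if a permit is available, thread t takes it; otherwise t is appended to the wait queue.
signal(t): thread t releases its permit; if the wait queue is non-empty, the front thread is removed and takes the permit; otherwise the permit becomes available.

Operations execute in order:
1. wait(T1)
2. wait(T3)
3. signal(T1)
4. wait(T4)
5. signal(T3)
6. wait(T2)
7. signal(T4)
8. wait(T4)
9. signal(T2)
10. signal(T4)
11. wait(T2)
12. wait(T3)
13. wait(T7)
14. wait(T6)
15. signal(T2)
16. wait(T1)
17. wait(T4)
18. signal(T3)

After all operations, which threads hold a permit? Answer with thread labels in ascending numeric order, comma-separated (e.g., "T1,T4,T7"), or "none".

Step 1: wait(T1) -> count=0 queue=[] holders={T1}
Step 2: wait(T3) -> count=0 queue=[T3] holders={T1}
Step 3: signal(T1) -> count=0 queue=[] holders={T3}
Step 4: wait(T4) -> count=0 queue=[T4] holders={T3}
Step 5: signal(T3) -> count=0 queue=[] holders={T4}
Step 6: wait(T2) -> count=0 queue=[T2] holders={T4}
Step 7: signal(T4) -> count=0 queue=[] holders={T2}
Step 8: wait(T4) -> count=0 queue=[T4] holders={T2}
Step 9: signal(T2) -> count=0 queue=[] holders={T4}
Step 10: signal(T4) -> count=1 queue=[] holders={none}
Step 11: wait(T2) -> count=0 queue=[] holders={T2}
Step 12: wait(T3) -> count=0 queue=[T3] holders={T2}
Step 13: wait(T7) -> count=0 queue=[T3,T7] holders={T2}
Step 14: wait(T6) -> count=0 queue=[T3,T7,T6] holders={T2}
Step 15: signal(T2) -> count=0 queue=[T7,T6] holders={T3}
Step 16: wait(T1) -> count=0 queue=[T7,T6,T1] holders={T3}
Step 17: wait(T4) -> count=0 queue=[T7,T6,T1,T4] holders={T3}
Step 18: signal(T3) -> count=0 queue=[T6,T1,T4] holders={T7}
Final holders: T7

Answer: T7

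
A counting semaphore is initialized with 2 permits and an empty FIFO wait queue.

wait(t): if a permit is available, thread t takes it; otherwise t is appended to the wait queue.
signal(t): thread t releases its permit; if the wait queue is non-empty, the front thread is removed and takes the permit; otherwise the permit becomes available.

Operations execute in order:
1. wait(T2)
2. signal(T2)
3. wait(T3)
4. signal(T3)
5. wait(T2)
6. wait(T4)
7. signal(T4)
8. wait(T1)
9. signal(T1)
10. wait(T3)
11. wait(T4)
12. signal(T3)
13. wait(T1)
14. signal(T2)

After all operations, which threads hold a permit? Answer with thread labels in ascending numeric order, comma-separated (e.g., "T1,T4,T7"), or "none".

Step 1: wait(T2) -> count=1 queue=[] holders={T2}
Step 2: signal(T2) -> count=2 queue=[] holders={none}
Step 3: wait(T3) -> count=1 queue=[] holders={T3}
Step 4: signal(T3) -> count=2 queue=[] holders={none}
Step 5: wait(T2) -> count=1 queue=[] holders={T2}
Step 6: wait(T4) -> count=0 queue=[] holders={T2,T4}
Step 7: signal(T4) -> count=1 queue=[] holders={T2}
Step 8: wait(T1) -> count=0 queue=[] holders={T1,T2}
Step 9: signal(T1) -> count=1 queue=[] holders={T2}
Step 10: wait(T3) -> count=0 queue=[] holders={T2,T3}
Step 11: wait(T4) -> count=0 queue=[T4] holders={T2,T3}
Step 12: signal(T3) -> count=0 queue=[] holders={T2,T4}
Step 13: wait(T1) -> count=0 queue=[T1] holders={T2,T4}
Step 14: signal(T2) -> count=0 queue=[] holders={T1,T4}
Final holders: T1,T4

Answer: T1,T4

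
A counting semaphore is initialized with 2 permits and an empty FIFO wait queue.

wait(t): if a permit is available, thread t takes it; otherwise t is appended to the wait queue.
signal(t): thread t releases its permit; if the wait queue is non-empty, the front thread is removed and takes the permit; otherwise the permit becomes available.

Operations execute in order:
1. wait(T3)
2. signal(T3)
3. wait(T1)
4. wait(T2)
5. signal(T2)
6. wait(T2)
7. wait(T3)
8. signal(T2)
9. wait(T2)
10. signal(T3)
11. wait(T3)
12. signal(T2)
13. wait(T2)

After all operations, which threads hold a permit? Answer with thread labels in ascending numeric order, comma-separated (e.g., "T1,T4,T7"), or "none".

Step 1: wait(T3) -> count=1 queue=[] holders={T3}
Step 2: signal(T3) -> count=2 queue=[] holders={none}
Step 3: wait(T1) -> count=1 queue=[] holders={T1}
Step 4: wait(T2) -> count=0 queue=[] holders={T1,T2}
Step 5: signal(T2) -> count=1 queue=[] holders={T1}
Step 6: wait(T2) -> count=0 queue=[] holders={T1,T2}
Step 7: wait(T3) -> count=0 queue=[T3] holders={T1,T2}
Step 8: signal(T2) -> count=0 queue=[] holders={T1,T3}
Step 9: wait(T2) -> count=0 queue=[T2] holders={T1,T3}
Step 10: signal(T3) -> count=0 queue=[] holders={T1,T2}
Step 11: wait(T3) -> count=0 queue=[T3] holders={T1,T2}
Step 12: signal(T2) -> count=0 queue=[] holders={T1,T3}
Step 13: wait(T2) -> count=0 queue=[T2] holders={T1,T3}
Final holders: T1,T3

Answer: T1,T3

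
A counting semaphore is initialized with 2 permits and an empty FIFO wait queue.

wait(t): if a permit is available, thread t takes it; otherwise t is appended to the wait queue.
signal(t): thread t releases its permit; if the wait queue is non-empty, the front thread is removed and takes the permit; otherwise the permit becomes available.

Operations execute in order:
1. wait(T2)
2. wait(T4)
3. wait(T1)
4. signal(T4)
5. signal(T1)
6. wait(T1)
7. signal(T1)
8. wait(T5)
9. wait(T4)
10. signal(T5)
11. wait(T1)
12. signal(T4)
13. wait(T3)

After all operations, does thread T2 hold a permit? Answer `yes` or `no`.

Answer: yes

Derivation:
Step 1: wait(T2) -> count=1 queue=[] holders={T2}
Step 2: wait(T4) -> count=0 queue=[] holders={T2,T4}
Step 3: wait(T1) -> count=0 queue=[T1] holders={T2,T4}
Step 4: signal(T4) -> count=0 queue=[] holders={T1,T2}
Step 5: signal(T1) -> count=1 queue=[] holders={T2}
Step 6: wait(T1) -> count=0 queue=[] holders={T1,T2}
Step 7: signal(T1) -> count=1 queue=[] holders={T2}
Step 8: wait(T5) -> count=0 queue=[] holders={T2,T5}
Step 9: wait(T4) -> count=0 queue=[T4] holders={T2,T5}
Step 10: signal(T5) -> count=0 queue=[] holders={T2,T4}
Step 11: wait(T1) -> count=0 queue=[T1] holders={T2,T4}
Step 12: signal(T4) -> count=0 queue=[] holders={T1,T2}
Step 13: wait(T3) -> count=0 queue=[T3] holders={T1,T2}
Final holders: {T1,T2} -> T2 in holders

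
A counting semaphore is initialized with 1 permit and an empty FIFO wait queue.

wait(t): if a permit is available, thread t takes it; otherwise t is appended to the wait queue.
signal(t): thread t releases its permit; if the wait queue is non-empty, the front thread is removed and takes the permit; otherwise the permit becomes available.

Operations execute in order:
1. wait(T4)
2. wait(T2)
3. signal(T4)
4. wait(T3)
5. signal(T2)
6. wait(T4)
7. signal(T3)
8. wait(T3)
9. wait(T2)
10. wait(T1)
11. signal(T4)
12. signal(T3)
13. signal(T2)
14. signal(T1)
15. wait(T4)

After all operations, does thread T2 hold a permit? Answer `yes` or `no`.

Answer: no

Derivation:
Step 1: wait(T4) -> count=0 queue=[] holders={T4}
Step 2: wait(T2) -> count=0 queue=[T2] holders={T4}
Step 3: signal(T4) -> count=0 queue=[] holders={T2}
Step 4: wait(T3) -> count=0 queue=[T3] holders={T2}
Step 5: signal(T2) -> count=0 queue=[] holders={T3}
Step 6: wait(T4) -> count=0 queue=[T4] holders={T3}
Step 7: signal(T3) -> count=0 queue=[] holders={T4}
Step 8: wait(T3) -> count=0 queue=[T3] holders={T4}
Step 9: wait(T2) -> count=0 queue=[T3,T2] holders={T4}
Step 10: wait(T1) -> count=0 queue=[T3,T2,T1] holders={T4}
Step 11: signal(T4) -> count=0 queue=[T2,T1] holders={T3}
Step 12: signal(T3) -> count=0 queue=[T1] holders={T2}
Step 13: signal(T2) -> count=0 queue=[] holders={T1}
Step 14: signal(T1) -> count=1 queue=[] holders={none}
Step 15: wait(T4) -> count=0 queue=[] holders={T4}
Final holders: {T4} -> T2 not in holders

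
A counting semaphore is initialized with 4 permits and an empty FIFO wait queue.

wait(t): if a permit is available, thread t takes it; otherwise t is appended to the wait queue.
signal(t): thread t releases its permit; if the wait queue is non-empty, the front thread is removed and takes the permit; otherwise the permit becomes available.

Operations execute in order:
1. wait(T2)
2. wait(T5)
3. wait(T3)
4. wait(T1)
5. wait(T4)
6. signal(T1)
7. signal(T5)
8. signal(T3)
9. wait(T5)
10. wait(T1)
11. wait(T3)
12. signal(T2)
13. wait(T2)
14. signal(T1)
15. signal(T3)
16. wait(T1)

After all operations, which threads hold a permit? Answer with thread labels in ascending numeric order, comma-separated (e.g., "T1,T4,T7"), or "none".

Answer: T1,T2,T4,T5

Derivation:
Step 1: wait(T2) -> count=3 queue=[] holders={T2}
Step 2: wait(T5) -> count=2 queue=[] holders={T2,T5}
Step 3: wait(T3) -> count=1 queue=[] holders={T2,T3,T5}
Step 4: wait(T1) -> count=0 queue=[] holders={T1,T2,T3,T5}
Step 5: wait(T4) -> count=0 queue=[T4] holders={T1,T2,T3,T5}
Step 6: signal(T1) -> count=0 queue=[] holders={T2,T3,T4,T5}
Step 7: signal(T5) -> count=1 queue=[] holders={T2,T3,T4}
Step 8: signal(T3) -> count=2 queue=[] holders={T2,T4}
Step 9: wait(T5) -> count=1 queue=[] holders={T2,T4,T5}
Step 10: wait(T1) -> count=0 queue=[] holders={T1,T2,T4,T5}
Step 11: wait(T3) -> count=0 queue=[T3] holders={T1,T2,T4,T5}
Step 12: signal(T2) -> count=0 queue=[] holders={T1,T3,T4,T5}
Step 13: wait(T2) -> count=0 queue=[T2] holders={T1,T3,T4,T5}
Step 14: signal(T1) -> count=0 queue=[] holders={T2,T3,T4,T5}
Step 15: signal(T3) -> count=1 queue=[] holders={T2,T4,T5}
Step 16: wait(T1) -> count=0 queue=[] holders={T1,T2,T4,T5}
Final holders: T1,T2,T4,T5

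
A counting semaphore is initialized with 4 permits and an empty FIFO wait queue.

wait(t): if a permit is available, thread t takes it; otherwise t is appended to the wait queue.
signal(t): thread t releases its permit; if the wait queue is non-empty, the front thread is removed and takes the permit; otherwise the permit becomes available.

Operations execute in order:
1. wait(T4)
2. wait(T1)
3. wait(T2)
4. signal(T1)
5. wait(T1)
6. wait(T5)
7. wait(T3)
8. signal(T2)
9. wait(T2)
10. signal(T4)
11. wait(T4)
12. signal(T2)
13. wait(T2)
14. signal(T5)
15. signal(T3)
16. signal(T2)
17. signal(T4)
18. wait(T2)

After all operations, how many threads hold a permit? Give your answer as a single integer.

Step 1: wait(T4) -> count=3 queue=[] holders={T4}
Step 2: wait(T1) -> count=2 queue=[] holders={T1,T4}
Step 3: wait(T2) -> count=1 queue=[] holders={T1,T2,T4}
Step 4: signal(T1) -> count=2 queue=[] holders={T2,T4}
Step 5: wait(T1) -> count=1 queue=[] holders={T1,T2,T4}
Step 6: wait(T5) -> count=0 queue=[] holders={T1,T2,T4,T5}
Step 7: wait(T3) -> count=0 queue=[T3] holders={T1,T2,T4,T5}
Step 8: signal(T2) -> count=0 queue=[] holders={T1,T3,T4,T5}
Step 9: wait(T2) -> count=0 queue=[T2] holders={T1,T3,T4,T5}
Step 10: signal(T4) -> count=0 queue=[] holders={T1,T2,T3,T5}
Step 11: wait(T4) -> count=0 queue=[T4] holders={T1,T2,T3,T5}
Step 12: signal(T2) -> count=0 queue=[] holders={T1,T3,T4,T5}
Step 13: wait(T2) -> count=0 queue=[T2] holders={T1,T3,T4,T5}
Step 14: signal(T5) -> count=0 queue=[] holders={T1,T2,T3,T4}
Step 15: signal(T3) -> count=1 queue=[] holders={T1,T2,T4}
Step 16: signal(T2) -> count=2 queue=[] holders={T1,T4}
Step 17: signal(T4) -> count=3 queue=[] holders={T1}
Step 18: wait(T2) -> count=2 queue=[] holders={T1,T2}
Final holders: {T1,T2} -> 2 thread(s)

Answer: 2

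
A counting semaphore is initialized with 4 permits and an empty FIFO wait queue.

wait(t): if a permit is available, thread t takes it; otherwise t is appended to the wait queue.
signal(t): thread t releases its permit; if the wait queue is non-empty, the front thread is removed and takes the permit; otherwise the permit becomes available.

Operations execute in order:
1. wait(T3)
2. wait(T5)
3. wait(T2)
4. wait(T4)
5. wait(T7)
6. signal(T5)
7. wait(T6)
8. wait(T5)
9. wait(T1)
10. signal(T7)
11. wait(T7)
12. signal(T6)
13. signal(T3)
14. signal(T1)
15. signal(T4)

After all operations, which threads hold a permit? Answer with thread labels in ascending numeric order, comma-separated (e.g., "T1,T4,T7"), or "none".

Answer: T2,T5,T7

Derivation:
Step 1: wait(T3) -> count=3 queue=[] holders={T3}
Step 2: wait(T5) -> count=2 queue=[] holders={T3,T5}
Step 3: wait(T2) -> count=1 queue=[] holders={T2,T3,T5}
Step 4: wait(T4) -> count=0 queue=[] holders={T2,T3,T4,T5}
Step 5: wait(T7) -> count=0 queue=[T7] holders={T2,T3,T4,T5}
Step 6: signal(T5) -> count=0 queue=[] holders={T2,T3,T4,T7}
Step 7: wait(T6) -> count=0 queue=[T6] holders={T2,T3,T4,T7}
Step 8: wait(T5) -> count=0 queue=[T6,T5] holders={T2,T3,T4,T7}
Step 9: wait(T1) -> count=0 queue=[T6,T5,T1] holders={T2,T3,T4,T7}
Step 10: signal(T7) -> count=0 queue=[T5,T1] holders={T2,T3,T4,T6}
Step 11: wait(T7) -> count=0 queue=[T5,T1,T7] holders={T2,T3,T4,T6}
Step 12: signal(T6) -> count=0 queue=[T1,T7] holders={T2,T3,T4,T5}
Step 13: signal(T3) -> count=0 queue=[T7] holders={T1,T2,T4,T5}
Step 14: signal(T1) -> count=0 queue=[] holders={T2,T4,T5,T7}
Step 15: signal(T4) -> count=1 queue=[] holders={T2,T5,T7}
Final holders: T2,T5,T7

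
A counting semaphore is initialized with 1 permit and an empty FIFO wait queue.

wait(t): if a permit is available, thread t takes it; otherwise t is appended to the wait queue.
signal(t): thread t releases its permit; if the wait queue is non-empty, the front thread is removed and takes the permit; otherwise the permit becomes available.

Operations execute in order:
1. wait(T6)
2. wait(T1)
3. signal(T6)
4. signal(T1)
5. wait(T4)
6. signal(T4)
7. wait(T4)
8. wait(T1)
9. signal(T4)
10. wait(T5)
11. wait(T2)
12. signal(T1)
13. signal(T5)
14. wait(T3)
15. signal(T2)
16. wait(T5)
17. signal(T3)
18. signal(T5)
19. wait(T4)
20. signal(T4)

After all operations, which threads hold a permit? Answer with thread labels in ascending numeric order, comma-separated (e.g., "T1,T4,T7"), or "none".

Answer: none

Derivation:
Step 1: wait(T6) -> count=0 queue=[] holders={T6}
Step 2: wait(T1) -> count=0 queue=[T1] holders={T6}
Step 3: signal(T6) -> count=0 queue=[] holders={T1}
Step 4: signal(T1) -> count=1 queue=[] holders={none}
Step 5: wait(T4) -> count=0 queue=[] holders={T4}
Step 6: signal(T4) -> count=1 queue=[] holders={none}
Step 7: wait(T4) -> count=0 queue=[] holders={T4}
Step 8: wait(T1) -> count=0 queue=[T1] holders={T4}
Step 9: signal(T4) -> count=0 queue=[] holders={T1}
Step 10: wait(T5) -> count=0 queue=[T5] holders={T1}
Step 11: wait(T2) -> count=0 queue=[T5,T2] holders={T1}
Step 12: signal(T1) -> count=0 queue=[T2] holders={T5}
Step 13: signal(T5) -> count=0 queue=[] holders={T2}
Step 14: wait(T3) -> count=0 queue=[T3] holders={T2}
Step 15: signal(T2) -> count=0 queue=[] holders={T3}
Step 16: wait(T5) -> count=0 queue=[T5] holders={T3}
Step 17: signal(T3) -> count=0 queue=[] holders={T5}
Step 18: signal(T5) -> count=1 queue=[] holders={none}
Step 19: wait(T4) -> count=0 queue=[] holders={T4}
Step 20: signal(T4) -> count=1 queue=[] holders={none}
Final holders: none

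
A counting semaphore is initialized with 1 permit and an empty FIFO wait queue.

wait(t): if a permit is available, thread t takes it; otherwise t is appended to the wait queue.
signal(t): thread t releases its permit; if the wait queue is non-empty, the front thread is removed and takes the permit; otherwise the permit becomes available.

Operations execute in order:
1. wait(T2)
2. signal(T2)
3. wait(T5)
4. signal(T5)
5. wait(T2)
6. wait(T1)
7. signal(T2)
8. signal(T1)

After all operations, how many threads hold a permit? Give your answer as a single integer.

Step 1: wait(T2) -> count=0 queue=[] holders={T2}
Step 2: signal(T2) -> count=1 queue=[] holders={none}
Step 3: wait(T5) -> count=0 queue=[] holders={T5}
Step 4: signal(T5) -> count=1 queue=[] holders={none}
Step 5: wait(T2) -> count=0 queue=[] holders={T2}
Step 6: wait(T1) -> count=0 queue=[T1] holders={T2}
Step 7: signal(T2) -> count=0 queue=[] holders={T1}
Step 8: signal(T1) -> count=1 queue=[] holders={none}
Final holders: {none} -> 0 thread(s)

Answer: 0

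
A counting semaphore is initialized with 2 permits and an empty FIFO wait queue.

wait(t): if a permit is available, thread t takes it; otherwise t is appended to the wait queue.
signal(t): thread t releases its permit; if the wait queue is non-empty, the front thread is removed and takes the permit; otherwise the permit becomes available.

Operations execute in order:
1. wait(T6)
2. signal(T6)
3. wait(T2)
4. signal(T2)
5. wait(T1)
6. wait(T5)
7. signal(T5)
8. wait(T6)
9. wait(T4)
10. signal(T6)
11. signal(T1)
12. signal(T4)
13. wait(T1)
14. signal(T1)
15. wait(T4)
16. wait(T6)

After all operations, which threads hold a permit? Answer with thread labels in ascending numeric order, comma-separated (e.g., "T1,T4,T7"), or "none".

Step 1: wait(T6) -> count=1 queue=[] holders={T6}
Step 2: signal(T6) -> count=2 queue=[] holders={none}
Step 3: wait(T2) -> count=1 queue=[] holders={T2}
Step 4: signal(T2) -> count=2 queue=[] holders={none}
Step 5: wait(T1) -> count=1 queue=[] holders={T1}
Step 6: wait(T5) -> count=0 queue=[] holders={T1,T5}
Step 7: signal(T5) -> count=1 queue=[] holders={T1}
Step 8: wait(T6) -> count=0 queue=[] holders={T1,T6}
Step 9: wait(T4) -> count=0 queue=[T4] holders={T1,T6}
Step 10: signal(T6) -> count=0 queue=[] holders={T1,T4}
Step 11: signal(T1) -> count=1 queue=[] holders={T4}
Step 12: signal(T4) -> count=2 queue=[] holders={none}
Step 13: wait(T1) -> count=1 queue=[] holders={T1}
Step 14: signal(T1) -> count=2 queue=[] holders={none}
Step 15: wait(T4) -> count=1 queue=[] holders={T4}
Step 16: wait(T6) -> count=0 queue=[] holders={T4,T6}
Final holders: T4,T6

Answer: T4,T6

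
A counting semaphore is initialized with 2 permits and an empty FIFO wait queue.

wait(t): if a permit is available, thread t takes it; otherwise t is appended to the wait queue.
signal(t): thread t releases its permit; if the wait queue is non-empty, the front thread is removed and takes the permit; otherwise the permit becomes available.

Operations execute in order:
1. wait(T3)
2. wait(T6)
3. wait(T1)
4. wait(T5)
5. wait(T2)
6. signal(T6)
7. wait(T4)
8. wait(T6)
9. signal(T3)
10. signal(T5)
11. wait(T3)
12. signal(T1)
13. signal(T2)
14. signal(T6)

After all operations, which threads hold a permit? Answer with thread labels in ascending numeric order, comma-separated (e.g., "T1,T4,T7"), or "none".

Step 1: wait(T3) -> count=1 queue=[] holders={T3}
Step 2: wait(T6) -> count=0 queue=[] holders={T3,T6}
Step 3: wait(T1) -> count=0 queue=[T1] holders={T3,T6}
Step 4: wait(T5) -> count=0 queue=[T1,T5] holders={T3,T6}
Step 5: wait(T2) -> count=0 queue=[T1,T5,T2] holders={T3,T6}
Step 6: signal(T6) -> count=0 queue=[T5,T2] holders={T1,T3}
Step 7: wait(T4) -> count=0 queue=[T5,T2,T4] holders={T1,T3}
Step 8: wait(T6) -> count=0 queue=[T5,T2,T4,T6] holders={T1,T3}
Step 9: signal(T3) -> count=0 queue=[T2,T4,T6] holders={T1,T5}
Step 10: signal(T5) -> count=0 queue=[T4,T6] holders={T1,T2}
Step 11: wait(T3) -> count=0 queue=[T4,T6,T3] holders={T1,T2}
Step 12: signal(T1) -> count=0 queue=[T6,T3] holders={T2,T4}
Step 13: signal(T2) -> count=0 queue=[T3] holders={T4,T6}
Step 14: signal(T6) -> count=0 queue=[] holders={T3,T4}
Final holders: T3,T4

Answer: T3,T4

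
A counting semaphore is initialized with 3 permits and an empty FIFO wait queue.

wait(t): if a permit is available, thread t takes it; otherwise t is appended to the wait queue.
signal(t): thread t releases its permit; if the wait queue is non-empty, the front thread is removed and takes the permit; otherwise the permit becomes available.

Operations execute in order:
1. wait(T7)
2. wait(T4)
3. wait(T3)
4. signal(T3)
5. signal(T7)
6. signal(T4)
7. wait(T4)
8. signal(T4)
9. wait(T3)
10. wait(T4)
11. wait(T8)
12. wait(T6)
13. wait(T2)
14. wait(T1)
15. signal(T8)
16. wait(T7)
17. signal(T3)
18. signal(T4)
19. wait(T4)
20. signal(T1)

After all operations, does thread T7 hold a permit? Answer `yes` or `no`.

Step 1: wait(T7) -> count=2 queue=[] holders={T7}
Step 2: wait(T4) -> count=1 queue=[] holders={T4,T7}
Step 3: wait(T3) -> count=0 queue=[] holders={T3,T4,T7}
Step 4: signal(T3) -> count=1 queue=[] holders={T4,T7}
Step 5: signal(T7) -> count=2 queue=[] holders={T4}
Step 6: signal(T4) -> count=3 queue=[] holders={none}
Step 7: wait(T4) -> count=2 queue=[] holders={T4}
Step 8: signal(T4) -> count=3 queue=[] holders={none}
Step 9: wait(T3) -> count=2 queue=[] holders={T3}
Step 10: wait(T4) -> count=1 queue=[] holders={T3,T4}
Step 11: wait(T8) -> count=0 queue=[] holders={T3,T4,T8}
Step 12: wait(T6) -> count=0 queue=[T6] holders={T3,T4,T8}
Step 13: wait(T2) -> count=0 queue=[T6,T2] holders={T3,T4,T8}
Step 14: wait(T1) -> count=0 queue=[T6,T2,T1] holders={T3,T4,T8}
Step 15: signal(T8) -> count=0 queue=[T2,T1] holders={T3,T4,T6}
Step 16: wait(T7) -> count=0 queue=[T2,T1,T7] holders={T3,T4,T6}
Step 17: signal(T3) -> count=0 queue=[T1,T7] holders={T2,T4,T6}
Step 18: signal(T4) -> count=0 queue=[T7] holders={T1,T2,T6}
Step 19: wait(T4) -> count=0 queue=[T7,T4] holders={T1,T2,T6}
Step 20: signal(T1) -> count=0 queue=[T4] holders={T2,T6,T7}
Final holders: {T2,T6,T7} -> T7 in holders

Answer: yes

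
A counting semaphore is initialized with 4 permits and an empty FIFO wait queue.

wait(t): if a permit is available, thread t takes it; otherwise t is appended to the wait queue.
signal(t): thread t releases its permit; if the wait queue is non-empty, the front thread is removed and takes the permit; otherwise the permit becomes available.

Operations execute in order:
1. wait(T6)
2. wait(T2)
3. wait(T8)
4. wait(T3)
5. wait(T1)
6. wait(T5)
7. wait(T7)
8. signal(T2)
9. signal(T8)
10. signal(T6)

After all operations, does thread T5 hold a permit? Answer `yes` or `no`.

Answer: yes

Derivation:
Step 1: wait(T6) -> count=3 queue=[] holders={T6}
Step 2: wait(T2) -> count=2 queue=[] holders={T2,T6}
Step 3: wait(T8) -> count=1 queue=[] holders={T2,T6,T8}
Step 4: wait(T3) -> count=0 queue=[] holders={T2,T3,T6,T8}
Step 5: wait(T1) -> count=0 queue=[T1] holders={T2,T3,T6,T8}
Step 6: wait(T5) -> count=0 queue=[T1,T5] holders={T2,T3,T6,T8}
Step 7: wait(T7) -> count=0 queue=[T1,T5,T7] holders={T2,T3,T6,T8}
Step 8: signal(T2) -> count=0 queue=[T5,T7] holders={T1,T3,T6,T8}
Step 9: signal(T8) -> count=0 queue=[T7] holders={T1,T3,T5,T6}
Step 10: signal(T6) -> count=0 queue=[] holders={T1,T3,T5,T7}
Final holders: {T1,T3,T5,T7} -> T5 in holders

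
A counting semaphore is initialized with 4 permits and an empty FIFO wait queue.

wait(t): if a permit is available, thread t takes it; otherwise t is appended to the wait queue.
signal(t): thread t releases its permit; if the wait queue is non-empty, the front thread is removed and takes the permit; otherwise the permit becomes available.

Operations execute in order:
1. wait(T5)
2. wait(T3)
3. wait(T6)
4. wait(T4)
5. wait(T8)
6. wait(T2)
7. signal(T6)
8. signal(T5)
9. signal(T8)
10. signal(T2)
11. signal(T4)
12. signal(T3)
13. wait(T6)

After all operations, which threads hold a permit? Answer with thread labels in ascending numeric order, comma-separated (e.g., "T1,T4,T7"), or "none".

Answer: T6

Derivation:
Step 1: wait(T5) -> count=3 queue=[] holders={T5}
Step 2: wait(T3) -> count=2 queue=[] holders={T3,T5}
Step 3: wait(T6) -> count=1 queue=[] holders={T3,T5,T6}
Step 4: wait(T4) -> count=0 queue=[] holders={T3,T4,T5,T6}
Step 5: wait(T8) -> count=0 queue=[T8] holders={T3,T4,T5,T6}
Step 6: wait(T2) -> count=0 queue=[T8,T2] holders={T3,T4,T5,T6}
Step 7: signal(T6) -> count=0 queue=[T2] holders={T3,T4,T5,T8}
Step 8: signal(T5) -> count=0 queue=[] holders={T2,T3,T4,T8}
Step 9: signal(T8) -> count=1 queue=[] holders={T2,T3,T4}
Step 10: signal(T2) -> count=2 queue=[] holders={T3,T4}
Step 11: signal(T4) -> count=3 queue=[] holders={T3}
Step 12: signal(T3) -> count=4 queue=[] holders={none}
Step 13: wait(T6) -> count=3 queue=[] holders={T6}
Final holders: T6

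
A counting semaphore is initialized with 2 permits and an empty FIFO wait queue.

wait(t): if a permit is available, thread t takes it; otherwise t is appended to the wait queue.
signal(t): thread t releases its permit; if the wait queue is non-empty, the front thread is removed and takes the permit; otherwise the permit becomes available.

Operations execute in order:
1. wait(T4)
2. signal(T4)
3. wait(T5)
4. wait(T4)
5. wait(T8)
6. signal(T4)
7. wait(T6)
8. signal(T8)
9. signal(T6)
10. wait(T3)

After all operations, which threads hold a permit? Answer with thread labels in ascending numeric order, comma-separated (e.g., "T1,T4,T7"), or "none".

Step 1: wait(T4) -> count=1 queue=[] holders={T4}
Step 2: signal(T4) -> count=2 queue=[] holders={none}
Step 3: wait(T5) -> count=1 queue=[] holders={T5}
Step 4: wait(T4) -> count=0 queue=[] holders={T4,T5}
Step 5: wait(T8) -> count=0 queue=[T8] holders={T4,T5}
Step 6: signal(T4) -> count=0 queue=[] holders={T5,T8}
Step 7: wait(T6) -> count=0 queue=[T6] holders={T5,T8}
Step 8: signal(T8) -> count=0 queue=[] holders={T5,T6}
Step 9: signal(T6) -> count=1 queue=[] holders={T5}
Step 10: wait(T3) -> count=0 queue=[] holders={T3,T5}
Final holders: T3,T5

Answer: T3,T5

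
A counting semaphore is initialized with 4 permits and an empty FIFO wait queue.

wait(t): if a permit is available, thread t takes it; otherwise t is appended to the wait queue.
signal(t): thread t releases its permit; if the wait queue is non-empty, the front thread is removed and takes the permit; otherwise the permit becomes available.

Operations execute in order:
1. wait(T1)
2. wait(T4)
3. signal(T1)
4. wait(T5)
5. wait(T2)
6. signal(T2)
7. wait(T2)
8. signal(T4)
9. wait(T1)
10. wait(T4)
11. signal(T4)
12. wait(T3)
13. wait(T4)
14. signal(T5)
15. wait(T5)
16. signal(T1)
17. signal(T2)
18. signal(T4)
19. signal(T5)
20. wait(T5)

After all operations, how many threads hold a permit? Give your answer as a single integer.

Answer: 2

Derivation:
Step 1: wait(T1) -> count=3 queue=[] holders={T1}
Step 2: wait(T4) -> count=2 queue=[] holders={T1,T4}
Step 3: signal(T1) -> count=3 queue=[] holders={T4}
Step 4: wait(T5) -> count=2 queue=[] holders={T4,T5}
Step 5: wait(T2) -> count=1 queue=[] holders={T2,T4,T5}
Step 6: signal(T2) -> count=2 queue=[] holders={T4,T5}
Step 7: wait(T2) -> count=1 queue=[] holders={T2,T4,T5}
Step 8: signal(T4) -> count=2 queue=[] holders={T2,T5}
Step 9: wait(T1) -> count=1 queue=[] holders={T1,T2,T5}
Step 10: wait(T4) -> count=0 queue=[] holders={T1,T2,T4,T5}
Step 11: signal(T4) -> count=1 queue=[] holders={T1,T2,T5}
Step 12: wait(T3) -> count=0 queue=[] holders={T1,T2,T3,T5}
Step 13: wait(T4) -> count=0 queue=[T4] holders={T1,T2,T3,T5}
Step 14: signal(T5) -> count=0 queue=[] holders={T1,T2,T3,T4}
Step 15: wait(T5) -> count=0 queue=[T5] holders={T1,T2,T3,T4}
Step 16: signal(T1) -> count=0 queue=[] holders={T2,T3,T4,T5}
Step 17: signal(T2) -> count=1 queue=[] holders={T3,T4,T5}
Step 18: signal(T4) -> count=2 queue=[] holders={T3,T5}
Step 19: signal(T5) -> count=3 queue=[] holders={T3}
Step 20: wait(T5) -> count=2 queue=[] holders={T3,T5}
Final holders: {T3,T5} -> 2 thread(s)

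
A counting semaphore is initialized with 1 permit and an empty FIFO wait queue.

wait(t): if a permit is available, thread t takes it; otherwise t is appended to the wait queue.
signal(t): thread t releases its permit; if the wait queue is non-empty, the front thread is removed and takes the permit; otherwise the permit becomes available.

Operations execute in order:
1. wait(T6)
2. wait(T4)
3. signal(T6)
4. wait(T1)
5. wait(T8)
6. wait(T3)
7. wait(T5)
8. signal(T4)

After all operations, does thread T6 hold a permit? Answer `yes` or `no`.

Step 1: wait(T6) -> count=0 queue=[] holders={T6}
Step 2: wait(T4) -> count=0 queue=[T4] holders={T6}
Step 3: signal(T6) -> count=0 queue=[] holders={T4}
Step 4: wait(T1) -> count=0 queue=[T1] holders={T4}
Step 5: wait(T8) -> count=0 queue=[T1,T8] holders={T4}
Step 6: wait(T3) -> count=0 queue=[T1,T8,T3] holders={T4}
Step 7: wait(T5) -> count=0 queue=[T1,T8,T3,T5] holders={T4}
Step 8: signal(T4) -> count=0 queue=[T8,T3,T5] holders={T1}
Final holders: {T1} -> T6 not in holders

Answer: no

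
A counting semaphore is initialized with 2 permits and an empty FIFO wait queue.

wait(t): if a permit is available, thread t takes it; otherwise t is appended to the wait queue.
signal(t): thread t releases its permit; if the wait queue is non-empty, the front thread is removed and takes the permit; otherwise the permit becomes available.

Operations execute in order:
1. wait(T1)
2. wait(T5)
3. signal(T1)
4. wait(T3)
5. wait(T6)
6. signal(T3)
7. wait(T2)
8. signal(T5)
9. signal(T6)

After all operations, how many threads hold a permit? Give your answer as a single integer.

Answer: 1

Derivation:
Step 1: wait(T1) -> count=1 queue=[] holders={T1}
Step 2: wait(T5) -> count=0 queue=[] holders={T1,T5}
Step 3: signal(T1) -> count=1 queue=[] holders={T5}
Step 4: wait(T3) -> count=0 queue=[] holders={T3,T5}
Step 5: wait(T6) -> count=0 queue=[T6] holders={T3,T5}
Step 6: signal(T3) -> count=0 queue=[] holders={T5,T6}
Step 7: wait(T2) -> count=0 queue=[T2] holders={T5,T6}
Step 8: signal(T5) -> count=0 queue=[] holders={T2,T6}
Step 9: signal(T6) -> count=1 queue=[] holders={T2}
Final holders: {T2} -> 1 thread(s)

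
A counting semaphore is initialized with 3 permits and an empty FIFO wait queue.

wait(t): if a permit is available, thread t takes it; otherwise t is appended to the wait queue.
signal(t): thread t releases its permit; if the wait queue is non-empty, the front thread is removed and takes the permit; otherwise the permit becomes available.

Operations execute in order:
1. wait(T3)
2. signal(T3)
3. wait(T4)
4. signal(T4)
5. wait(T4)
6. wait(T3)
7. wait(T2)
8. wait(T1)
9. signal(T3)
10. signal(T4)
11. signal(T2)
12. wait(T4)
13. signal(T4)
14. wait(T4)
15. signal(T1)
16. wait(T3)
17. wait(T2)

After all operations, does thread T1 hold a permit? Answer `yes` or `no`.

Step 1: wait(T3) -> count=2 queue=[] holders={T3}
Step 2: signal(T3) -> count=3 queue=[] holders={none}
Step 3: wait(T4) -> count=2 queue=[] holders={T4}
Step 4: signal(T4) -> count=3 queue=[] holders={none}
Step 5: wait(T4) -> count=2 queue=[] holders={T4}
Step 6: wait(T3) -> count=1 queue=[] holders={T3,T4}
Step 7: wait(T2) -> count=0 queue=[] holders={T2,T3,T4}
Step 8: wait(T1) -> count=0 queue=[T1] holders={T2,T3,T4}
Step 9: signal(T3) -> count=0 queue=[] holders={T1,T2,T4}
Step 10: signal(T4) -> count=1 queue=[] holders={T1,T2}
Step 11: signal(T2) -> count=2 queue=[] holders={T1}
Step 12: wait(T4) -> count=1 queue=[] holders={T1,T4}
Step 13: signal(T4) -> count=2 queue=[] holders={T1}
Step 14: wait(T4) -> count=1 queue=[] holders={T1,T4}
Step 15: signal(T1) -> count=2 queue=[] holders={T4}
Step 16: wait(T3) -> count=1 queue=[] holders={T3,T4}
Step 17: wait(T2) -> count=0 queue=[] holders={T2,T3,T4}
Final holders: {T2,T3,T4} -> T1 not in holders

Answer: no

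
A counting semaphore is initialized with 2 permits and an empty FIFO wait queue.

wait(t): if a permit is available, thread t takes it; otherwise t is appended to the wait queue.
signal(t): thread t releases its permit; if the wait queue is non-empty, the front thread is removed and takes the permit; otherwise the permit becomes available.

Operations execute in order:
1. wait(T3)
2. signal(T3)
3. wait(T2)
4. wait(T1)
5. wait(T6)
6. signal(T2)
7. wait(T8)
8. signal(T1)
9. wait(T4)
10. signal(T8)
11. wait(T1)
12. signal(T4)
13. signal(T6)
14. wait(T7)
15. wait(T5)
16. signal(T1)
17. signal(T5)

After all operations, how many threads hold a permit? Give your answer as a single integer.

Answer: 1

Derivation:
Step 1: wait(T3) -> count=1 queue=[] holders={T3}
Step 2: signal(T3) -> count=2 queue=[] holders={none}
Step 3: wait(T2) -> count=1 queue=[] holders={T2}
Step 4: wait(T1) -> count=0 queue=[] holders={T1,T2}
Step 5: wait(T6) -> count=0 queue=[T6] holders={T1,T2}
Step 6: signal(T2) -> count=0 queue=[] holders={T1,T6}
Step 7: wait(T8) -> count=0 queue=[T8] holders={T1,T6}
Step 8: signal(T1) -> count=0 queue=[] holders={T6,T8}
Step 9: wait(T4) -> count=0 queue=[T4] holders={T6,T8}
Step 10: signal(T8) -> count=0 queue=[] holders={T4,T6}
Step 11: wait(T1) -> count=0 queue=[T1] holders={T4,T6}
Step 12: signal(T4) -> count=0 queue=[] holders={T1,T6}
Step 13: signal(T6) -> count=1 queue=[] holders={T1}
Step 14: wait(T7) -> count=0 queue=[] holders={T1,T7}
Step 15: wait(T5) -> count=0 queue=[T5] holders={T1,T7}
Step 16: signal(T1) -> count=0 queue=[] holders={T5,T7}
Step 17: signal(T5) -> count=1 queue=[] holders={T7}
Final holders: {T7} -> 1 thread(s)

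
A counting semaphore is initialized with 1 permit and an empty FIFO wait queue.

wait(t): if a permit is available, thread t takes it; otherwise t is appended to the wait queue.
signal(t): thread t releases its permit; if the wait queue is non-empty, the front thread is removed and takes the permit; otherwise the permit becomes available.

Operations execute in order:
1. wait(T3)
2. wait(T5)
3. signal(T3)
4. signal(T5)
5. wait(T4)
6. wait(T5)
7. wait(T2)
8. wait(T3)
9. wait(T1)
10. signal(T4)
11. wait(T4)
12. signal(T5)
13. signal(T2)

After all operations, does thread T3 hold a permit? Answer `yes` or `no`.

Answer: yes

Derivation:
Step 1: wait(T3) -> count=0 queue=[] holders={T3}
Step 2: wait(T5) -> count=0 queue=[T5] holders={T3}
Step 3: signal(T3) -> count=0 queue=[] holders={T5}
Step 4: signal(T5) -> count=1 queue=[] holders={none}
Step 5: wait(T4) -> count=0 queue=[] holders={T4}
Step 6: wait(T5) -> count=0 queue=[T5] holders={T4}
Step 7: wait(T2) -> count=0 queue=[T5,T2] holders={T4}
Step 8: wait(T3) -> count=0 queue=[T5,T2,T3] holders={T4}
Step 9: wait(T1) -> count=0 queue=[T5,T2,T3,T1] holders={T4}
Step 10: signal(T4) -> count=0 queue=[T2,T3,T1] holders={T5}
Step 11: wait(T4) -> count=0 queue=[T2,T3,T1,T4] holders={T5}
Step 12: signal(T5) -> count=0 queue=[T3,T1,T4] holders={T2}
Step 13: signal(T2) -> count=0 queue=[T1,T4] holders={T3}
Final holders: {T3} -> T3 in holders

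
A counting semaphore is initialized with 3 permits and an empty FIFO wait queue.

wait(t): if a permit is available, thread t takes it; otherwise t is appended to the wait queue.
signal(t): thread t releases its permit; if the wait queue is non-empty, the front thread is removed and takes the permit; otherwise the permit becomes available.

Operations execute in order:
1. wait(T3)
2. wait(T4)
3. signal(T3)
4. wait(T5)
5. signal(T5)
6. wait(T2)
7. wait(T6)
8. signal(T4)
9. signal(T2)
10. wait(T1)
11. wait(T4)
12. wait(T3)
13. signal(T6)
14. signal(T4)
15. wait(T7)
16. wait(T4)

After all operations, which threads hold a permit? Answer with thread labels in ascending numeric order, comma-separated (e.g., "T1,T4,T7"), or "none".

Step 1: wait(T3) -> count=2 queue=[] holders={T3}
Step 2: wait(T4) -> count=1 queue=[] holders={T3,T4}
Step 3: signal(T3) -> count=2 queue=[] holders={T4}
Step 4: wait(T5) -> count=1 queue=[] holders={T4,T5}
Step 5: signal(T5) -> count=2 queue=[] holders={T4}
Step 6: wait(T2) -> count=1 queue=[] holders={T2,T4}
Step 7: wait(T6) -> count=0 queue=[] holders={T2,T4,T6}
Step 8: signal(T4) -> count=1 queue=[] holders={T2,T6}
Step 9: signal(T2) -> count=2 queue=[] holders={T6}
Step 10: wait(T1) -> count=1 queue=[] holders={T1,T6}
Step 11: wait(T4) -> count=0 queue=[] holders={T1,T4,T6}
Step 12: wait(T3) -> count=0 queue=[T3] holders={T1,T4,T6}
Step 13: signal(T6) -> count=0 queue=[] holders={T1,T3,T4}
Step 14: signal(T4) -> count=1 queue=[] holders={T1,T3}
Step 15: wait(T7) -> count=0 queue=[] holders={T1,T3,T7}
Step 16: wait(T4) -> count=0 queue=[T4] holders={T1,T3,T7}
Final holders: T1,T3,T7

Answer: T1,T3,T7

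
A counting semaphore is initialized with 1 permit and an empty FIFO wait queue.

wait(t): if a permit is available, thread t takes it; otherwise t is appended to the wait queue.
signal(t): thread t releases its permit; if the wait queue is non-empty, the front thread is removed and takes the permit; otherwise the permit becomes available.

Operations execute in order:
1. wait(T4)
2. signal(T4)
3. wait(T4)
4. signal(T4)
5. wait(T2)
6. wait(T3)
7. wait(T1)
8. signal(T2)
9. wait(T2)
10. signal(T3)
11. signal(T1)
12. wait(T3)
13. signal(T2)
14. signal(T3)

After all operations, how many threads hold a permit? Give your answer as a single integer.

Step 1: wait(T4) -> count=0 queue=[] holders={T4}
Step 2: signal(T4) -> count=1 queue=[] holders={none}
Step 3: wait(T4) -> count=0 queue=[] holders={T4}
Step 4: signal(T4) -> count=1 queue=[] holders={none}
Step 5: wait(T2) -> count=0 queue=[] holders={T2}
Step 6: wait(T3) -> count=0 queue=[T3] holders={T2}
Step 7: wait(T1) -> count=0 queue=[T3,T1] holders={T2}
Step 8: signal(T2) -> count=0 queue=[T1] holders={T3}
Step 9: wait(T2) -> count=0 queue=[T1,T2] holders={T3}
Step 10: signal(T3) -> count=0 queue=[T2] holders={T1}
Step 11: signal(T1) -> count=0 queue=[] holders={T2}
Step 12: wait(T3) -> count=0 queue=[T3] holders={T2}
Step 13: signal(T2) -> count=0 queue=[] holders={T3}
Step 14: signal(T3) -> count=1 queue=[] holders={none}
Final holders: {none} -> 0 thread(s)

Answer: 0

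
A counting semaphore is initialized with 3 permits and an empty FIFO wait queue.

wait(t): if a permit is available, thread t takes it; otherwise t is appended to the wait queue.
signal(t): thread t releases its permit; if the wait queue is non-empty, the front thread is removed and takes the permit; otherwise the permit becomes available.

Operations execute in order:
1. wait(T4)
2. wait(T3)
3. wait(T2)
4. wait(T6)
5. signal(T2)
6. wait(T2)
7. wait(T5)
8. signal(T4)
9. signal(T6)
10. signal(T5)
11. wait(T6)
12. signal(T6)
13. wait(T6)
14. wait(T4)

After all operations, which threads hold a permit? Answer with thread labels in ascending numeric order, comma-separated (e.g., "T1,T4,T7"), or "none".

Step 1: wait(T4) -> count=2 queue=[] holders={T4}
Step 2: wait(T3) -> count=1 queue=[] holders={T3,T4}
Step 3: wait(T2) -> count=0 queue=[] holders={T2,T3,T4}
Step 4: wait(T6) -> count=0 queue=[T6] holders={T2,T3,T4}
Step 5: signal(T2) -> count=0 queue=[] holders={T3,T4,T6}
Step 6: wait(T2) -> count=0 queue=[T2] holders={T3,T4,T6}
Step 7: wait(T5) -> count=0 queue=[T2,T5] holders={T3,T4,T6}
Step 8: signal(T4) -> count=0 queue=[T5] holders={T2,T3,T6}
Step 9: signal(T6) -> count=0 queue=[] holders={T2,T3,T5}
Step 10: signal(T5) -> count=1 queue=[] holders={T2,T3}
Step 11: wait(T6) -> count=0 queue=[] holders={T2,T3,T6}
Step 12: signal(T6) -> count=1 queue=[] holders={T2,T3}
Step 13: wait(T6) -> count=0 queue=[] holders={T2,T3,T6}
Step 14: wait(T4) -> count=0 queue=[T4] holders={T2,T3,T6}
Final holders: T2,T3,T6

Answer: T2,T3,T6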